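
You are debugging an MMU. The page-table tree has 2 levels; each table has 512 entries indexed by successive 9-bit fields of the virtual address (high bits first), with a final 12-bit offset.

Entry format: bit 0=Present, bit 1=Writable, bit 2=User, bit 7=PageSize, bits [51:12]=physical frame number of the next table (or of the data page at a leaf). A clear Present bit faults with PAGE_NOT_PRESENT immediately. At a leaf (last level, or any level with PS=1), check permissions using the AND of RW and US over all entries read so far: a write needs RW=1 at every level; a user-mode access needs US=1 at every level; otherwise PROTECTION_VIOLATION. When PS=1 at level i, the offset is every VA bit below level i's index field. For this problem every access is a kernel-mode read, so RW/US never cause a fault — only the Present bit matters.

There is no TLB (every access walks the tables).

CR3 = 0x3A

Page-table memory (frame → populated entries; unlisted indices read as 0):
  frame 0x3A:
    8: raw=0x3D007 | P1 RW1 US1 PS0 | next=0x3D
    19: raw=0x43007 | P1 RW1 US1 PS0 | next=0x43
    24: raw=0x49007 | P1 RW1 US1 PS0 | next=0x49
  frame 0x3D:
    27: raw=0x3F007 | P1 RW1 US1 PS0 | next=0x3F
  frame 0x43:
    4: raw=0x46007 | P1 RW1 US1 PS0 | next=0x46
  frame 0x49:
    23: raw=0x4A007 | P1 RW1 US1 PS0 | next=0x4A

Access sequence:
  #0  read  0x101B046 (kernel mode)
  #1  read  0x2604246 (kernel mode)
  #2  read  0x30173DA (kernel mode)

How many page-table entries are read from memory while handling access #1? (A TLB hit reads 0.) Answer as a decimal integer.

Walk each access:
#0 VA=0x101B046 (r,kernel):
  [0] read 0x3A idx=8: raw=0x3D007 flags P=1 W=1 U=1 S=0
  [1] read 0x3D idx=27: raw=0x3F007 flags P=1 W=1 U=1 S=0
  ⇒ phys 0x3F046  [2 reads]
#1 VA=0x2604246 (r,kernel):
  [0] read 0x3A idx=19: raw=0x43007 flags P=1 W=1 U=1 S=0
  [1] read 0x43 idx=4: raw=0x46007 flags P=1 W=1 U=1 S=0
  ⇒ phys 0x46246  [2 reads]
#2 VA=0x30173DA (r,kernel):
  [0] read 0x3A idx=24: raw=0x49007 flags P=1 W=1 U=1 S=0
  [1] read 0x49 idx=23: raw=0x4A007 flags P=1 W=1 U=1 S=0
  ⇒ phys 0x4A3DA  [2 reads]

Entries read for #1: 2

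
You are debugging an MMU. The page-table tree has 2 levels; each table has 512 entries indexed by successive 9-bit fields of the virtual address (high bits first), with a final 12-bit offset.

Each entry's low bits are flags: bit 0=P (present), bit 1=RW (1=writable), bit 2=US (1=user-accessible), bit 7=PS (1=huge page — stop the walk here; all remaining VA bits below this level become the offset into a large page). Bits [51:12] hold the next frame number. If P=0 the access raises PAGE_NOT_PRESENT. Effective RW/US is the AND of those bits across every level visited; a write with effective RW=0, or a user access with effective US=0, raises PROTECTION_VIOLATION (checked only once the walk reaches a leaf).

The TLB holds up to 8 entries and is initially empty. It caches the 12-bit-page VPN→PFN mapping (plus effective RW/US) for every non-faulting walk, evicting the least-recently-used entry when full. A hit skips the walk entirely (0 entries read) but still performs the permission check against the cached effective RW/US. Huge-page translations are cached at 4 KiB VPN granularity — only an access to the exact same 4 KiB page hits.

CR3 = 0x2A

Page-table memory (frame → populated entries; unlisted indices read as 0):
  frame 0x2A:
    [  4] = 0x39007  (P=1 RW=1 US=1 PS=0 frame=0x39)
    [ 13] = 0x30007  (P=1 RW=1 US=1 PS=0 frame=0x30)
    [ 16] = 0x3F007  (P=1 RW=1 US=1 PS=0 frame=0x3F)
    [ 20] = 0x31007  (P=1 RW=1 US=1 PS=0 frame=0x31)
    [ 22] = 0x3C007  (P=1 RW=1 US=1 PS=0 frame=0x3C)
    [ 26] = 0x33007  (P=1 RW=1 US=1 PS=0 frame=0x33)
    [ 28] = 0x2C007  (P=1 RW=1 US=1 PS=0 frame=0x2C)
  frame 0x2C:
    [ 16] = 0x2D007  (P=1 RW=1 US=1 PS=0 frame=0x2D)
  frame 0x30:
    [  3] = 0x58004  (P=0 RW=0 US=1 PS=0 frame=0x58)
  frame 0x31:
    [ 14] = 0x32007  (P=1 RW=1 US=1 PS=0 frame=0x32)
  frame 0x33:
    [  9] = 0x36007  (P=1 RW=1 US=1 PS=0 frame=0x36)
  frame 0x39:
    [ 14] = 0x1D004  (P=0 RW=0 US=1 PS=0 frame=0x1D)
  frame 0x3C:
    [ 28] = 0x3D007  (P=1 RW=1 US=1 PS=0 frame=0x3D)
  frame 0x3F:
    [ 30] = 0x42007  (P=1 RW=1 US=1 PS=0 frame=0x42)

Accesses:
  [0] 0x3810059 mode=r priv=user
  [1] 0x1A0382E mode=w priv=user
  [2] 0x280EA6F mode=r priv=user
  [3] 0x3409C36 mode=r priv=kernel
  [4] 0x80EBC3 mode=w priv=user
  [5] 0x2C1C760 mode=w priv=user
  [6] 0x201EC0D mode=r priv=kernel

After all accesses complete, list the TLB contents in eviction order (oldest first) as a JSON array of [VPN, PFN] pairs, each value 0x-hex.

Trace:
#0 VA=0x3810059 (r,user):
  L0: frame=0x2A idx=28 entry=0x2C007 [P=1 RW=1 US=1 PS=0]
  L1: frame=0x2C idx=16 entry=0x2D007 [P=1 RW=1 US=1 PS=0]
  ✓ 0x2D059  — 2 lookups
#1 VA=0x1A0382E (w,user):
  L0: frame=0x2A idx=13 entry=0x30007 [P=1 RW=1 US=1 PS=0]
  L1: frame=0x30 idx=3 entry=0x58004 [P=0 RW=0 US=1 PS=0]
  ✗ PAGE_NOT_PRESENT  [2 reads]
#2 VA=0x280EA6F (r,user):
  L0: frame=0x2A idx=20 entry=0x31007 [P=1 RW=1 US=1 PS=0]
  L1: frame=0x31 idx=14 entry=0x32007 [P=1 RW=1 US=1 PS=0]
  ✓ 0x32A6F  — 2 lookups
#3 VA=0x3409C36 (r,kernel):
  L0: frame=0x2A idx=26 entry=0x33007 [P=1 RW=1 US=1 PS=0]
  L1: frame=0x33 idx=9 entry=0x36007 [P=1 RW=1 US=1 PS=0]
  ✓ 0x36C36  — 2 lookups
#4 VA=0x80EBC3 (w,user):
  L0: frame=0x2A idx=4 entry=0x39007 [P=1 RW=1 US=1 PS=0]
  L1: frame=0x39 idx=14 entry=0x1D004 [P=0 RW=0 US=1 PS=0]
  ✗ PAGE_NOT_PRESENT  [2 reads]
#5 VA=0x2C1C760 (w,user):
  L0: frame=0x2A idx=22 entry=0x3C007 [P=1 RW=1 US=1 PS=0]
  L1: frame=0x3C idx=28 entry=0x3D007 [P=1 RW=1 US=1 PS=0]
  ✓ 0x3D760  — 2 lookups
#6 VA=0x201EC0D (r,kernel):
  L0: frame=0x2A idx=16 entry=0x3F007 [P=1 RW=1 US=1 PS=0]
  L1: frame=0x3F idx=30 entry=0x42007 [P=1 RW=1 US=1 PS=0]
  ✓ 0x42C0D  — 2 lookups

TLB: [["0x3810", "0x2D"], ["0x280E", "0x32"], ["0x3409", "0x36"], ["0x2C1C", "0x3D"], ["0x201E", "0x42"]]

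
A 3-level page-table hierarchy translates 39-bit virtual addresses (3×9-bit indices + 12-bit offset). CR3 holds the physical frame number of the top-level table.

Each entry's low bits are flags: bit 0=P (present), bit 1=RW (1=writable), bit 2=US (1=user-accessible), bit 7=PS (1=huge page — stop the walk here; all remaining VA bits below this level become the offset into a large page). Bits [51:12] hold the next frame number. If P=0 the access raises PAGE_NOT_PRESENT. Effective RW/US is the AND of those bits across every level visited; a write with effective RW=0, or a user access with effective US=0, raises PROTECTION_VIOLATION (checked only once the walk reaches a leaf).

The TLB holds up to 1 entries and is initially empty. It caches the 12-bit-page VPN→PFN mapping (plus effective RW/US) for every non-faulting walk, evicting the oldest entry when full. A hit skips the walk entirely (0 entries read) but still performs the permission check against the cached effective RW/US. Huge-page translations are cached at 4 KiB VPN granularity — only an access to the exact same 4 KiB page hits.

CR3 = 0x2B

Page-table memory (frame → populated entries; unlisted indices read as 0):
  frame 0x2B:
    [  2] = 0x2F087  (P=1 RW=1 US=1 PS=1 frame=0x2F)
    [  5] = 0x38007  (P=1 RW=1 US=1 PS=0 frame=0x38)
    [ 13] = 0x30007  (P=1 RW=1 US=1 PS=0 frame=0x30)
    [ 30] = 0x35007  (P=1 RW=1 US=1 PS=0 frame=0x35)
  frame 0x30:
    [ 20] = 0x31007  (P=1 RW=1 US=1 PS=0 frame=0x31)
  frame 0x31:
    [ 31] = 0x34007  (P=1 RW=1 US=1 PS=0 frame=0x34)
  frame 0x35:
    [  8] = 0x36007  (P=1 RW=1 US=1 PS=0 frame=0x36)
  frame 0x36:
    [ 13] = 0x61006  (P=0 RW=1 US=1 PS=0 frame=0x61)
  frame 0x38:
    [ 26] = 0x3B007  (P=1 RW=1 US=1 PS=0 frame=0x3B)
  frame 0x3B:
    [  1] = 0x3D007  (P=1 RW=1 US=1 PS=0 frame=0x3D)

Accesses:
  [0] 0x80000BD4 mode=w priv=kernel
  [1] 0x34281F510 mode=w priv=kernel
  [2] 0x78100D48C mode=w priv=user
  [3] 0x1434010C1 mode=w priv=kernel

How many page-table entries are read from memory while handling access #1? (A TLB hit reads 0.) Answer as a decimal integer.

Walk each access:
#0 VA=0x80000BD4 (w,kernel):
  L0: frame=0x2B idx=2 entry=0x2F087 [P=1 RW=1 US=1 PS=1]
  ✓ 0x2FBD4 (huge @L0)  — 1 lookups
#1 VA=0x34281F510 (w,kernel):
  L0: frame=0x2B idx=13 entry=0x30007 [P=1 RW=1 US=1 PS=0]
  L1: frame=0x30 idx=20 entry=0x31007 [P=1 RW=1 US=1 PS=0]
  L2: frame=0x31 idx=31 entry=0x34007 [P=1 RW=1 US=1 PS=0]
  ✓ 0x34510  — 3 lookups
#2 VA=0x78100D48C (w,user):
  L0: frame=0x2B idx=30 entry=0x35007 [P=1 RW=1 US=1 PS=0]
  L1: frame=0x35 idx=8 entry=0x36007 [P=1 RW=1 US=1 PS=0]
  L2: frame=0x36 idx=13 entry=0x61006 [P=0 RW=1 US=1 PS=0]
  ✗ PAGE_NOT_PRESENT  [3 reads]
#3 VA=0x1434010C1 (w,kernel):
  L0: frame=0x2B idx=5 entry=0x38007 [P=1 RW=1 US=1 PS=0]
  L1: frame=0x38 idx=26 entry=0x3B007 [P=1 RW=1 US=1 PS=0]
  L2: frame=0x3B idx=1 entry=0x3D007 [P=1 RW=1 US=1 PS=0]
  ✓ 0x3D0C1  — 3 lookups

Entries read for #1: 3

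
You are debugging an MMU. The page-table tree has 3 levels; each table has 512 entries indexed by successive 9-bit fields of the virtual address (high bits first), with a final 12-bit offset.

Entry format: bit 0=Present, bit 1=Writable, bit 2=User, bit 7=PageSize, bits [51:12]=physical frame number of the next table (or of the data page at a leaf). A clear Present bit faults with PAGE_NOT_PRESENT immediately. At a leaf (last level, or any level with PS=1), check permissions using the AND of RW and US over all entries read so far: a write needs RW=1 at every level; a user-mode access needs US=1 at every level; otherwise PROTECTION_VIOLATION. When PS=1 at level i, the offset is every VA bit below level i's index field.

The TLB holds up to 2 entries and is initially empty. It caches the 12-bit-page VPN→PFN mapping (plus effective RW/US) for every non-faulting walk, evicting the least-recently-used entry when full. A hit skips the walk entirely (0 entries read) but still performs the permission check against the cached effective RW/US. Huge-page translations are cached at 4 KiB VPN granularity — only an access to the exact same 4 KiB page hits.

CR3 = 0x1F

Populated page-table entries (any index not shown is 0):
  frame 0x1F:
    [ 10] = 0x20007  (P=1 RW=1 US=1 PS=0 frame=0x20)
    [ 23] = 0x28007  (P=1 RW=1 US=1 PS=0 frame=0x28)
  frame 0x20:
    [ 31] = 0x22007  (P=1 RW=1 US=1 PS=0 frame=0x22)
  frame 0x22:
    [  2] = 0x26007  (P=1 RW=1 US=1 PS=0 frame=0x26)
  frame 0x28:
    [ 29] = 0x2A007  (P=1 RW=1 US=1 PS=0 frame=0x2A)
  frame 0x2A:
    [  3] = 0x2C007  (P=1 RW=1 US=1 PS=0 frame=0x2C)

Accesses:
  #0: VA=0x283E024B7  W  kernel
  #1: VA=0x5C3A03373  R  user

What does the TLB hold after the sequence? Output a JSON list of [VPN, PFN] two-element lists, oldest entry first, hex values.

Trace:
#0 VA=0x283E024B7 (w,kernel):
  [0] read 0x1F idx=10: raw=0x20007 flags P=1 W=1 U=1 S=0
  [1] read 0x20 idx=31: raw=0x22007 flags P=1 W=1 U=1 S=0
  [2] read 0x22 idx=2: raw=0x26007 flags P=1 W=1 U=1 S=0
  ⇒ phys 0x264B7  [3 reads]
#1 VA=0x5C3A03373 (r,user):
  [0] read 0x1F idx=23: raw=0x28007 flags P=1 W=1 U=1 S=0
  [1] read 0x28 idx=29: raw=0x2A007 flags P=1 W=1 U=1 S=0
  [2] read 0x2A idx=3: raw=0x2C007 flags P=1 W=1 U=1 S=0
  ⇒ phys 0x2C373  [3 reads]

TLB: [["0x283E02", "0x26"], ["0x5C3A03", "0x2C"]]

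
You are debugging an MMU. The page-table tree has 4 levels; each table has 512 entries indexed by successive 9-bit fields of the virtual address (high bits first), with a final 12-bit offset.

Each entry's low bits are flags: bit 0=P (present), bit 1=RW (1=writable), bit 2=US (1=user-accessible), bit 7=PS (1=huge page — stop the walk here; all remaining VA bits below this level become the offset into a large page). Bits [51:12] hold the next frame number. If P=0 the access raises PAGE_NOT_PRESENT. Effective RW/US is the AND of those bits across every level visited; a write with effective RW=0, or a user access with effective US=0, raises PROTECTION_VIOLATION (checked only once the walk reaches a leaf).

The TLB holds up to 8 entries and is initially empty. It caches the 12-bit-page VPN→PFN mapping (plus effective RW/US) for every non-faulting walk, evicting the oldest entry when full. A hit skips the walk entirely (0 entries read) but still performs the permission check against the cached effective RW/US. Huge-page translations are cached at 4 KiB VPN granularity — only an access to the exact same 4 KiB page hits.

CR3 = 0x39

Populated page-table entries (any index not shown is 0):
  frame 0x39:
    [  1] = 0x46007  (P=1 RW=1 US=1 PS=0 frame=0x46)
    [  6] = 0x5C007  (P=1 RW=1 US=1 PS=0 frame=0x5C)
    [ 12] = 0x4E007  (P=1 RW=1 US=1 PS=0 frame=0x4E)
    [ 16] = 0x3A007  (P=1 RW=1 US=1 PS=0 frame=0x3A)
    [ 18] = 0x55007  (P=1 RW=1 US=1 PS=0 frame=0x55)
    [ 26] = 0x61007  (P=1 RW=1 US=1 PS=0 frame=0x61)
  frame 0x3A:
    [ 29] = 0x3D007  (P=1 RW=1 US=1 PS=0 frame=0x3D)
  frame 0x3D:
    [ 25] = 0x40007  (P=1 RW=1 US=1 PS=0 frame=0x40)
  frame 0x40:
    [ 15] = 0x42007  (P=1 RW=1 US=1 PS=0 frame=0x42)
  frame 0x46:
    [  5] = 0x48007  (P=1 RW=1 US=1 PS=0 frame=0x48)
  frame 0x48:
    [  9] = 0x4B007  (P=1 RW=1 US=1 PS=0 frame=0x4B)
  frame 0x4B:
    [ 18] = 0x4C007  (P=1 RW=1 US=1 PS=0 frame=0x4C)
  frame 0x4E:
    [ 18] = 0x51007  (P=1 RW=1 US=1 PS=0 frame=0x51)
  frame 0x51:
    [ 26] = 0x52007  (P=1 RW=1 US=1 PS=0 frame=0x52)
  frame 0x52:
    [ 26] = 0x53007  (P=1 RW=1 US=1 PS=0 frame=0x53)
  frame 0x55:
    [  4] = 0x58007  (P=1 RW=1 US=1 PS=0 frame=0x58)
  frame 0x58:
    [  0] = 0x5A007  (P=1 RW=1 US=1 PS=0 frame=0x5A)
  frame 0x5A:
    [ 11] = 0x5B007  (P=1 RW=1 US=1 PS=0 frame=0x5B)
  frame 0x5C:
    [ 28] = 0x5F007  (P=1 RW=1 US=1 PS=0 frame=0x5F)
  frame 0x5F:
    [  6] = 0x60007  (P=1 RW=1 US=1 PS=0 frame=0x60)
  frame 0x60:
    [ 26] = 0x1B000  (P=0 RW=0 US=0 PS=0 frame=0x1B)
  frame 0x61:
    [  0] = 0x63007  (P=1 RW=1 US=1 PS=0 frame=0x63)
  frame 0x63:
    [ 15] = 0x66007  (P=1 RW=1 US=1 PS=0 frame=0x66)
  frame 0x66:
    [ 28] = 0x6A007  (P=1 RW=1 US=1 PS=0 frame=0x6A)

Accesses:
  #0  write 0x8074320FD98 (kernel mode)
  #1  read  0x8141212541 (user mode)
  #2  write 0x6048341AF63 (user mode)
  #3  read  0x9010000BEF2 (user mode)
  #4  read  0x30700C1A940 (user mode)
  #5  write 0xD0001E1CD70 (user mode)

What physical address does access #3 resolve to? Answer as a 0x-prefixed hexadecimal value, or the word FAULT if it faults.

Trace:
#0 VA=0x8074320FD98 (w,kernel):
  lvl0: tbl 0x39, slot 16 ⇒ 0x3A007 (P1/RW1/US1/PS0)
  lvl1: tbl 0x3A, slot 29 ⇒ 0x3D007 (P1/RW1/US1/PS0)
  lvl2: tbl 0x3D, slot 25 ⇒ 0x40007 (P1/RW1/US1/PS0)
  lvl3: tbl 0x40, slot 15 ⇒ 0x42007 (P1/RW1/US1/PS0)
  ✓ 0x42D98  — 4 lookups
#1 VA=0x8141212541 (r,user):
  lvl0: tbl 0x39, slot 1 ⇒ 0x46007 (P1/RW1/US1/PS0)
  lvl1: tbl 0x46, slot 5 ⇒ 0x48007 (P1/RW1/US1/PS0)
  lvl2: tbl 0x48, slot 9 ⇒ 0x4B007 (P1/RW1/US1/PS0)
  lvl3: tbl 0x4B, slot 18 ⇒ 0x4C007 (P1/RW1/US1/PS0)
  ✓ 0x4C541  — 4 lookups
#2 VA=0x6048341AF63 (w,user):
  lvl0: tbl 0x39, slot 12 ⇒ 0x4E007 (P1/RW1/US1/PS0)
  lvl1: tbl 0x4E, slot 18 ⇒ 0x51007 (P1/RW1/US1/PS0)
  lvl2: tbl 0x51, slot 26 ⇒ 0x52007 (P1/RW1/US1/PS0)
  lvl3: tbl 0x52, slot 26 ⇒ 0x53007 (P1/RW1/US1/PS0)
  ✓ 0x53F63  — 4 lookups
#3 VA=0x9010000BEF2 (r,user):
  lvl0: tbl 0x39, slot 18 ⇒ 0x55007 (P1/RW1/US1/PS0)
  lvl1: tbl 0x55, slot 4 ⇒ 0x58007 (P1/RW1/US1/PS0)
  lvl2: tbl 0x58, slot 0 ⇒ 0x5A007 (P1/RW1/US1/PS0)
  lvl3: tbl 0x5A, slot 11 ⇒ 0x5B007 (P1/RW1/US1/PS0)
  ✓ 0x5BEF2  — 4 lookups
#4 VA=0x30700C1A940 (r,user):
  lvl0: tbl 0x39, slot 6 ⇒ 0x5C007 (P1/RW1/US1/PS0)
  lvl1: tbl 0x5C, slot 28 ⇒ 0x5F007 (P1/RW1/US1/PS0)
  lvl2: tbl 0x5F, slot 6 ⇒ 0x60007 (P1/RW1/US1/PS0)
  lvl3: tbl 0x60, slot 26 ⇒ 0x1B000 (P0/RW0/US0/PS0)
  ✗ PAGE_NOT_PRESENT  [4 reads]
#5 VA=0xD0001E1CD70 (w,user):
  lvl0: tbl 0x39, slot 26 ⇒ 0x61007 (P1/RW1/US1/PS0)
  lvl1: tbl 0x61, slot 0 ⇒ 0x63007 (P1/RW1/US1/PS0)
  lvl2: tbl 0x63, slot 15 ⇒ 0x66007 (P1/RW1/US1/PS0)
  lvl3: tbl 0x66, slot 28 ⇒ 0x6A007 (P1/RW1/US1/PS0)
  ✓ 0x6AD70  — 4 lookups

Access #3 PA: 0x5BEF2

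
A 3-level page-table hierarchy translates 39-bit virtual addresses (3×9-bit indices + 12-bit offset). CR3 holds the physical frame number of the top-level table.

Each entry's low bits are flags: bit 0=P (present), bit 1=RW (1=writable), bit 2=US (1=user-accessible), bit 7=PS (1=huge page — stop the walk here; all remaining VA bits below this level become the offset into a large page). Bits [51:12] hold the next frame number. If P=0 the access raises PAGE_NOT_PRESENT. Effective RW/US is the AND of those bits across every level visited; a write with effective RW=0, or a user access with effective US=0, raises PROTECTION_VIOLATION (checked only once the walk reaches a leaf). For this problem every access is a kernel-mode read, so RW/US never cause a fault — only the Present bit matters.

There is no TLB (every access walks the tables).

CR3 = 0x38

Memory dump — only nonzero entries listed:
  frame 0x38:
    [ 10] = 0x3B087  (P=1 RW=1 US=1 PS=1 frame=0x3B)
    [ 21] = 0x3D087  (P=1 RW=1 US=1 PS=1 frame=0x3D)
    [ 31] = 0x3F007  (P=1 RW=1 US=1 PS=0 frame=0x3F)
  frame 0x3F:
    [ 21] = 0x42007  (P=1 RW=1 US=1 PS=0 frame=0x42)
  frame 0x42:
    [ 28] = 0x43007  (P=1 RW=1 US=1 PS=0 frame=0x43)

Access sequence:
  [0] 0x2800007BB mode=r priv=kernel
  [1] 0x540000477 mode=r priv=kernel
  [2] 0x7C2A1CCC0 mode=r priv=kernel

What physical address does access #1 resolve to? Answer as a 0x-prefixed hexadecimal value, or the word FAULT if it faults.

Per-access translation:
#0 VA=0x2800007BB (r,kernel):
  L0: frame=0x38 idx=10 entry=0x3B087 [P=1 RW=1 US=1 PS=1]
  ⇒ phys 0x3B7BB (huge @L0)  [1 reads]
#1 VA=0x540000477 (r,kernel):
  L0: frame=0x38 idx=21 entry=0x3D087 [P=1 RW=1 US=1 PS=1]
  ⇒ phys 0x3D477 (huge @L0)  [1 reads]
#2 VA=0x7C2A1CCC0 (r,kernel):
  L0: frame=0x38 idx=31 entry=0x3F007 [P=1 RW=1 US=1 PS=0]
  L1: frame=0x3F idx=21 entry=0x42007 [P=1 RW=1 US=1 PS=0]
  L2: frame=0x42 idx=28 entry=0x43007 [P=1 RW=1 US=1 PS=0]
  ⇒ phys 0x43CC0  [3 reads]

Access #1 PA: 0x3D477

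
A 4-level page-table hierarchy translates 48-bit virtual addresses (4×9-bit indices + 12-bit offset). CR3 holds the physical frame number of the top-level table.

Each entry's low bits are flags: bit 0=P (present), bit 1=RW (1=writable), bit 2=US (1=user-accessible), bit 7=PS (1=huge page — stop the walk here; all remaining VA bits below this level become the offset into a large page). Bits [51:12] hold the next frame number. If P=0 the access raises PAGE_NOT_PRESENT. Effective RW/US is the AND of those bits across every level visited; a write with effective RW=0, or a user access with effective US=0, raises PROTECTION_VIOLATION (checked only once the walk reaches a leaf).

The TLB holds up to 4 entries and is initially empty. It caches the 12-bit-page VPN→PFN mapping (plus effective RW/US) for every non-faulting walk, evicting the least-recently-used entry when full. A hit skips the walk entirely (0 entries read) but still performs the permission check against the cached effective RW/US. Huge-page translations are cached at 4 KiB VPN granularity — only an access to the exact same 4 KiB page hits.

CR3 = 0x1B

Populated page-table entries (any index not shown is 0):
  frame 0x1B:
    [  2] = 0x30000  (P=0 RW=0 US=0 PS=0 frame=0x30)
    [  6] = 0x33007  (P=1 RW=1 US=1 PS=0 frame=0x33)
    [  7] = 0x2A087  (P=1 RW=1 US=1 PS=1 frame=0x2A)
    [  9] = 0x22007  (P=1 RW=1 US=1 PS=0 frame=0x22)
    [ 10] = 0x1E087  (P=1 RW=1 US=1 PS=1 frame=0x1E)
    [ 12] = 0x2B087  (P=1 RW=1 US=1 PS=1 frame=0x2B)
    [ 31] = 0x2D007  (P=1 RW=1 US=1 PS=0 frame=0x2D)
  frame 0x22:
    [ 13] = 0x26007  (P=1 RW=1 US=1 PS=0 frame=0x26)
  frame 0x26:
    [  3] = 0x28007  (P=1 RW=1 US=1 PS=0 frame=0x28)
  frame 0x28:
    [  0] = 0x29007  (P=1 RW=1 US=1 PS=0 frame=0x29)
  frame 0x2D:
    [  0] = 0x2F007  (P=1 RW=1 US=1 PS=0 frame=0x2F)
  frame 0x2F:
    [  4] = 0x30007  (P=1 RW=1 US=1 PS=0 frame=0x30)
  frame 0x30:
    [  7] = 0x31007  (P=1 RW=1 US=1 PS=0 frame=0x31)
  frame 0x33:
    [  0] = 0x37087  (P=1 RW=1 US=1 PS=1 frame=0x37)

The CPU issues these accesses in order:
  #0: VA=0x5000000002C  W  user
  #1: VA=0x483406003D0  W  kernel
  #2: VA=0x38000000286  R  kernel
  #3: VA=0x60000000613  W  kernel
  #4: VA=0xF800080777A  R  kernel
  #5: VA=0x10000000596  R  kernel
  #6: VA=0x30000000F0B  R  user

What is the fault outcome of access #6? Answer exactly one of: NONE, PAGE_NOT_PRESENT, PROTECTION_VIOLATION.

Trace:
#0 VA=0x5000000002C (w,user):
  [0] read 0x1B idx=10: raw=0x1E087 flags P=1 W=1 U=1 S=1
  ⇒ phys 0x1E02C (huge @L0)  [1 reads]
#1 VA=0x483406003D0 (w,kernel):
  [0] read 0x1B idx=9: raw=0x22007 flags P=1 W=1 U=1 S=0
  [1] read 0x22 idx=13: raw=0x26007 flags P=1 W=1 U=1 S=0
  [2] read 0x26 idx=3: raw=0x28007 flags P=1 W=1 U=1 S=0
  [3] read 0x28 idx=0: raw=0x29007 flags P=1 W=1 U=1 S=0
  ⇒ phys 0x293D0  [4 reads]
#2 VA=0x38000000286 (r,kernel):
  [0] read 0x1B idx=7: raw=0x2A087 flags P=1 W=1 U=1 S=1
  ⇒ phys 0x2A286 (huge @L0)  [1 reads]
#3 VA=0x60000000613 (w,kernel):
  [0] read 0x1B idx=12: raw=0x2B087 flags P=1 W=1 U=1 S=1
  ⇒ phys 0x2B613 (huge @L0)  [1 reads]
#4 VA=0xF800080777A (r,kernel):
  [0] read 0x1B idx=31: raw=0x2D007 flags P=1 W=1 U=1 S=0
  [1] read 0x2D idx=0: raw=0x2F007 flags P=1 W=1 U=1 S=0
  [2] read 0x2F idx=4: raw=0x30007 flags P=1 W=1 U=1 S=0
  [3] read 0x30 idx=7: raw=0x31007 flags P=1 W=1 U=1 S=0
  ⇒ phys 0x3177A  [4 reads]
#5 VA=0x10000000596 (r,kernel):
  [0] read 0x1B idx=2: raw=0x30000 flags P=0 W=0 U=0 S=0
  → PAGE_NOT_PRESENT  (1 entries read)
#6 VA=0x30000000F0B (r,user):
  [0] read 0x1B idx=6: raw=0x33007 flags P=1 W=1 U=1 S=0
  [1] read 0x33 idx=0: raw=0x37087 flags P=1 W=1 U=1 S=1
  ⇒ phys 0x37F0B (huge @L1)  [2 reads]

Access #6 fault: NONE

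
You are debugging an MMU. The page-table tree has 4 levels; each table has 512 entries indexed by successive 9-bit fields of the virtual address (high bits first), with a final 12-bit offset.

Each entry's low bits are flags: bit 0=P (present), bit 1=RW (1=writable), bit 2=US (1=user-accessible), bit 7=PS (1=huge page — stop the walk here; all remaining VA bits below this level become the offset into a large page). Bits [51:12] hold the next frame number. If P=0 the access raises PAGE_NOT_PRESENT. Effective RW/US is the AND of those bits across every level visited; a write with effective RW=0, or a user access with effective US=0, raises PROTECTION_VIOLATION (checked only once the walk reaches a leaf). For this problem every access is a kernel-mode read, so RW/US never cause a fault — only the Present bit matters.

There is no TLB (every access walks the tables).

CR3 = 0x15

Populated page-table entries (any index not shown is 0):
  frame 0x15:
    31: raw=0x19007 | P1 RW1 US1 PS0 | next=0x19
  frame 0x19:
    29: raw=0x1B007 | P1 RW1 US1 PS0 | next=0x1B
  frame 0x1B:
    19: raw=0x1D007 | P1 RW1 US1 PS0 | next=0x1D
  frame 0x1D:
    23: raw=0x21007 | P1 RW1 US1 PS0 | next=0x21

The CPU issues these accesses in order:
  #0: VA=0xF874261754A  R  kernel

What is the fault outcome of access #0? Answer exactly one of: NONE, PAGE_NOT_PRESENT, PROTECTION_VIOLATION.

Walk each access:
#0 VA=0xF874261754A (r,kernel):
  lvl0: tbl 0x15, slot 31 ⇒ 0x19007 (P1/RW1/US1/PS0)
  lvl1: tbl 0x19, slot 29 ⇒ 0x1B007 (P1/RW1/US1/PS0)
  lvl2: tbl 0x1B, slot 19 ⇒ 0x1D007 (P1/RW1/US1/PS0)
  lvl3: tbl 0x1D, slot 23 ⇒ 0x21007 (P1/RW1/US1/PS0)
  → PA=0x2154A  (4 entries read)

Access #0 fault: NONE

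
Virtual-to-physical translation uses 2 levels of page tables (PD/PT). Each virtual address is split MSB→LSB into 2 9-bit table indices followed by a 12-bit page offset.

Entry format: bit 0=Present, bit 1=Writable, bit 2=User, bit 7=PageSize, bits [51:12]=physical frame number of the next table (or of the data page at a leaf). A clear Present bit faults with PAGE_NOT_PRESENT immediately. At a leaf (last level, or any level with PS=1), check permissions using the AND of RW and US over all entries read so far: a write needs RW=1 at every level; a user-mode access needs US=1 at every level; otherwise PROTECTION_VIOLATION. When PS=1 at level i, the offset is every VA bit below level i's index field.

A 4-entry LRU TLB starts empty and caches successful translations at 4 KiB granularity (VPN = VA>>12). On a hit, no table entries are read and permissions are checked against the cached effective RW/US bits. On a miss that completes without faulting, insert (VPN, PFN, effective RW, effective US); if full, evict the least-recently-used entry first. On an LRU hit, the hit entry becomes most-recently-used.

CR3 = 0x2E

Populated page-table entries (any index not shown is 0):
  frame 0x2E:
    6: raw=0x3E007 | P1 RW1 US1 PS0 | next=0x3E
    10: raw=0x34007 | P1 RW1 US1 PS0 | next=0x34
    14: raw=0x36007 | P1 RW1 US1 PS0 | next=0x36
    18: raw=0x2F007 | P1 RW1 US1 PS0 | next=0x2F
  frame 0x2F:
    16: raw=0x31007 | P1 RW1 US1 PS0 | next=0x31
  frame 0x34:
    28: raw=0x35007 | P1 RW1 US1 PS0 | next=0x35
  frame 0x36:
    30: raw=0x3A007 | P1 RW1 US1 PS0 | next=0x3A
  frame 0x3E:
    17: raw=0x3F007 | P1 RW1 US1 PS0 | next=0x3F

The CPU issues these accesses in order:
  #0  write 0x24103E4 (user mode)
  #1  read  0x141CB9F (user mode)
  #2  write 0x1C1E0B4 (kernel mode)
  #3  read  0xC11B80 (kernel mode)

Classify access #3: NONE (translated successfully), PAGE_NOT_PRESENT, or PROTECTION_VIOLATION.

Per-access translation:
#0 VA=0x24103E4 (w,user):
  lvl0: tbl 0x2E, slot 18 ⇒ 0x2F007 (P1/RW1/US1/PS0)
  lvl1: tbl 0x2F, slot 16 ⇒ 0x31007 (P1/RW1/US1/PS0)
  ⇒ phys 0x313E4  [2 reads]
#1 VA=0x141CB9F (r,user):
  lvl0: tbl 0x2E, slot 10 ⇒ 0x34007 (P1/RW1/US1/PS0)
  lvl1: tbl 0x34, slot 28 ⇒ 0x35007 (P1/RW1/US1/PS0)
  ⇒ phys 0x35B9F  [2 reads]
#2 VA=0x1C1E0B4 (w,kernel):
  lvl0: tbl 0x2E, slot 14 ⇒ 0x36007 (P1/RW1/US1/PS0)
  lvl1: tbl 0x36, slot 30 ⇒ 0x3A007 (P1/RW1/US1/PS0)
  ⇒ phys 0x3A0B4  [2 reads]
#3 VA=0xC11B80 (r,kernel):
  lvl0: tbl 0x2E, slot 6 ⇒ 0x3E007 (P1/RW1/US1/PS0)
  lvl1: tbl 0x3E, slot 17 ⇒ 0x3F007 (P1/RW1/US1/PS0)
  ⇒ phys 0x3FB80  [2 reads]

Access #3 fault: NONE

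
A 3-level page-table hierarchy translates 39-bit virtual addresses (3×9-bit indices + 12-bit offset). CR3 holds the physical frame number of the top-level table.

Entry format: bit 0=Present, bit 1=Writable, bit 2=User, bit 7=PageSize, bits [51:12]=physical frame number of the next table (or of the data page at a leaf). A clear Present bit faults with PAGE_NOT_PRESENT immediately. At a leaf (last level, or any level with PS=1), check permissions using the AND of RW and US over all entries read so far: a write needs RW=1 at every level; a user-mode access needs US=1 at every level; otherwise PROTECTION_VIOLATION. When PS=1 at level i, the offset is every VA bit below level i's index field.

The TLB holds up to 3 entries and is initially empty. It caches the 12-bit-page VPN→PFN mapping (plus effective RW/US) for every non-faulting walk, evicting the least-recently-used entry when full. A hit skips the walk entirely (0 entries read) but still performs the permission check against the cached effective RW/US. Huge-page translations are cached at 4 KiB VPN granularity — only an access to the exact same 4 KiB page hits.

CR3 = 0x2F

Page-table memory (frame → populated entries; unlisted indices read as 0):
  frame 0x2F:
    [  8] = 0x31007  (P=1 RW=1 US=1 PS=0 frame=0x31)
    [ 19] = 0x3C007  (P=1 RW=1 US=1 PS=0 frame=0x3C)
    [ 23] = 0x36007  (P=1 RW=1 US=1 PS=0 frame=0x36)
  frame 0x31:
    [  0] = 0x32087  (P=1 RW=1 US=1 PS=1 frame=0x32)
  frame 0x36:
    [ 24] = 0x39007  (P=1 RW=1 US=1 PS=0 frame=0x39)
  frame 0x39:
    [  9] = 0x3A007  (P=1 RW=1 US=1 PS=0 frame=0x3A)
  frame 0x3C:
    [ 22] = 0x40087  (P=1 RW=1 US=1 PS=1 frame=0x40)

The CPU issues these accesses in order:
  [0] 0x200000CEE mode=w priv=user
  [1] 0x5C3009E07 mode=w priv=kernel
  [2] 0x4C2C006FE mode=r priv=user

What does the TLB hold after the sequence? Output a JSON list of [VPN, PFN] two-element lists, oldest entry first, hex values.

Walk each access:
#0 VA=0x200000CEE (w,user):
  L0: frame=0x2F idx=8 entry=0x31007 [P=1 RW=1 US=1 PS=0]
  L1: frame=0x31 idx=0 entry=0x32087 [P=1 RW=1 US=1 PS=1]
  → PA=0x32CEE (huge @L1)  (2 entries read)
#1 VA=0x5C3009E07 (w,kernel):
  L0: frame=0x2F idx=23 entry=0x36007 [P=1 RW=1 US=1 PS=0]
  L1: frame=0x36 idx=24 entry=0x39007 [P=1 RW=1 US=1 PS=0]
  L2: frame=0x39 idx=9 entry=0x3A007 [P=1 RW=1 US=1 PS=0]
  → PA=0x3AE07  (3 entries read)
#2 VA=0x4C2C006FE (r,user):
  L0: frame=0x2F idx=19 entry=0x3C007 [P=1 RW=1 US=1 PS=0]
  L1: frame=0x3C idx=22 entry=0x40087 [P=1 RW=1 US=1 PS=1]
  → PA=0x406FE (huge @L1)  (2 entries read)

TLB: [["0x200000", "0x32"], ["0x5C3009", "0x3A"], ["0x4C2C00", "0x40"]]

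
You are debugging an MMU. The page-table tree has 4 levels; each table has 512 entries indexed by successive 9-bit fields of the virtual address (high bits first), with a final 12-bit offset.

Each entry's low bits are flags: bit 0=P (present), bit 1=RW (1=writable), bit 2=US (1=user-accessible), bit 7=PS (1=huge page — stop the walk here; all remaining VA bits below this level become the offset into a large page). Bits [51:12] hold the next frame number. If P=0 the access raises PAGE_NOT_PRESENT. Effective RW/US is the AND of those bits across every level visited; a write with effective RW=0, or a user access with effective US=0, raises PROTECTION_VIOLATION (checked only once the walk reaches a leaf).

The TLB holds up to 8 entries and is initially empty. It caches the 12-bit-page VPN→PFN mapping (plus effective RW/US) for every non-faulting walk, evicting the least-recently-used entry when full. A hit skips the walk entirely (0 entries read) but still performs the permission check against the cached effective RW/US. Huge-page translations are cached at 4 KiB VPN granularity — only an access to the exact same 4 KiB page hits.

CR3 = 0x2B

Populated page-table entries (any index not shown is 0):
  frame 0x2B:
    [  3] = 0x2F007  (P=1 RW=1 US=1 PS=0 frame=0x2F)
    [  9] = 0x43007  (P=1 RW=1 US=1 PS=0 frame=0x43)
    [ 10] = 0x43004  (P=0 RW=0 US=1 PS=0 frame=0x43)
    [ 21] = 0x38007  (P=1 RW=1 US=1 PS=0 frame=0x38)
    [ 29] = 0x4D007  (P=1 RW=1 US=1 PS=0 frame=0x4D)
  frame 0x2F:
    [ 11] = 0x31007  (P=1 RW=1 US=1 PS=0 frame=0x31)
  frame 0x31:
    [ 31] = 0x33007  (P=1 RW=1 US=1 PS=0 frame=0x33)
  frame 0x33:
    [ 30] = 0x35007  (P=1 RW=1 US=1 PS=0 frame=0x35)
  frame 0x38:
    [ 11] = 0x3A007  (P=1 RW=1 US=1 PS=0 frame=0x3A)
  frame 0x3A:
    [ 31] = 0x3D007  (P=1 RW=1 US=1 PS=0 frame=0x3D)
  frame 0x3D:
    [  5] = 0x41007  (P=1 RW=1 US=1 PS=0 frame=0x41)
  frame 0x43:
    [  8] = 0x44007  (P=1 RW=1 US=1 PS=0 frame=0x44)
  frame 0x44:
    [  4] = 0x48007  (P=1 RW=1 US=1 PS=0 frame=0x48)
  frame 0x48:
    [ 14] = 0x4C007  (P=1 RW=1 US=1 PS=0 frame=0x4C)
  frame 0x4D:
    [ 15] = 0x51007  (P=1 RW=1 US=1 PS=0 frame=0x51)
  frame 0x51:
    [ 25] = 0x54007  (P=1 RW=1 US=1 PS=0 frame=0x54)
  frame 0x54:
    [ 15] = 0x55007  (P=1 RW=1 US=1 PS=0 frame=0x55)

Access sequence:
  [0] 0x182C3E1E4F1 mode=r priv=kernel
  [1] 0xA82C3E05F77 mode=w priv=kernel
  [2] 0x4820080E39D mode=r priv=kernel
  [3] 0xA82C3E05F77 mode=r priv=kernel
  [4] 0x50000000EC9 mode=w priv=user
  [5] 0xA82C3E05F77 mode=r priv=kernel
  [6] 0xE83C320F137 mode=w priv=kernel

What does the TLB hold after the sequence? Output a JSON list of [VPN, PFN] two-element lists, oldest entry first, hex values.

Trace:
#0 VA=0x182C3E1E4F1 (r,kernel):
  L0 @0x2B[3] → 0x2F007  P=1,RW=1,US=1,PS=0
  L1 @0x2F[11] → 0x31007  P=1,RW=1,US=1,PS=0
  L2 @0x31[31] → 0x33007  P=1,RW=1,US=1,PS=0
  L3 @0x33[30] → 0x35007  P=1,RW=1,US=1,PS=0
  ✓ 0x354F1  — 4 lookups
#1 VA=0xA82C3E05F77 (w,kernel):
  L0 @0x2B[21] → 0x38007  P=1,RW=1,US=1,PS=0
  L1 @0x38[11] → 0x3A007  P=1,RW=1,US=1,PS=0
  L2 @0x3A[31] → 0x3D007  P=1,RW=1,US=1,PS=0
  L3 @0x3D[5] → 0x41007  P=1,RW=1,US=1,PS=0
  ✓ 0x41F77  — 4 lookups
#2 VA=0x4820080E39D (r,kernel):
  L0 @0x2B[9] → 0x43007  P=1,RW=1,US=1,PS=0
  L1 @0x43[8] → 0x44007  P=1,RW=1,US=1,PS=0
  L2 @0x44[4] → 0x48007  P=1,RW=1,US=1,PS=0
  L3 @0x48[14] → 0x4C007  P=1,RW=1,US=1,PS=0
  ✓ 0x4C39D  — 4 lookups
#3 VA=0xA82C3E05F77 (r,kernel):
  TLB hit vpn=0xA82C3E05 → PA=0x41F77
#4 VA=0x50000000EC9 (w,user):
  L0 @0x2B[10] → 0x43004  P=0,RW=0,US=1,PS=0
  → PAGE_NOT_PRESENT  (1 entries read)
#5 VA=0xA82C3E05F77 (r,kernel):
  TLB hit vpn=0xA82C3E05 → PA=0x41F77
#6 VA=0xE83C320F137 (w,kernel):
  L0 @0x2B[29] → 0x4D007  P=1,RW=1,US=1,PS=0
  L1 @0x4D[15] → 0x51007  P=1,RW=1,US=1,PS=0
  L2 @0x51[25] → 0x54007  P=1,RW=1,US=1,PS=0
  L3 @0x54[15] → 0x55007  P=1,RW=1,US=1,PS=0
  ✓ 0x55137  — 4 lookups

TLB: [["0x182C3E1E", "0x35"], ["0x4820080E", "0x4C"], ["0xA82C3E05", "0x41"], ["0xE83C320F", "0x55"]]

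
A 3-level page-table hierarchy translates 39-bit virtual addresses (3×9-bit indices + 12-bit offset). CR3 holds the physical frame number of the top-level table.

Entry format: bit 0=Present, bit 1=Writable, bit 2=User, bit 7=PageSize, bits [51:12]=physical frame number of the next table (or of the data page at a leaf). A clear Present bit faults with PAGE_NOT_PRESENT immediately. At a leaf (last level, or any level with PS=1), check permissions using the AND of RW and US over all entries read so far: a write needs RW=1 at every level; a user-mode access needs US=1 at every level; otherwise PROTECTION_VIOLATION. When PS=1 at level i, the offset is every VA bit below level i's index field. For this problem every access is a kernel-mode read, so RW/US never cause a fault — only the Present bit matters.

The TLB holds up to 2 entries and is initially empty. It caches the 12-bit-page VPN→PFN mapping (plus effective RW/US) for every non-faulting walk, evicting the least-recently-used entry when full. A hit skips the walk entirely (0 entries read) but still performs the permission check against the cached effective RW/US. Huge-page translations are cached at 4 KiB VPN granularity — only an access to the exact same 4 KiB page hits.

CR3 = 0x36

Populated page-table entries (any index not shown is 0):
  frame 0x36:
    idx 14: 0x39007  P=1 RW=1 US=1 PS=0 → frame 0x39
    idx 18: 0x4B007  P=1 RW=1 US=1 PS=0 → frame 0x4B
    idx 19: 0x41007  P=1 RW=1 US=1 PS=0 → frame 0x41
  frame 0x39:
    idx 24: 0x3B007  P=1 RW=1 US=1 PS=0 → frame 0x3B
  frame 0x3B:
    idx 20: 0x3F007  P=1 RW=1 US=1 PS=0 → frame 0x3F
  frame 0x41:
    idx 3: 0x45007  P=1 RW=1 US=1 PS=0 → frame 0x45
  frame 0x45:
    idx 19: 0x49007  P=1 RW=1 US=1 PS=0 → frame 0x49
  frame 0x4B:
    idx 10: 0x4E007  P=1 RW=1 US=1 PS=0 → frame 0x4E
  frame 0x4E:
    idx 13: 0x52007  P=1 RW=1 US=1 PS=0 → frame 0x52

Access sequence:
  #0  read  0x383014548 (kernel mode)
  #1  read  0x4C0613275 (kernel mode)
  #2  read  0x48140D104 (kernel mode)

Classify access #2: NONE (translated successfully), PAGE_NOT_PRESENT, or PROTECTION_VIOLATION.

Walk each access:
#0 VA=0x383014548 (r,kernel):
  lvl0: tbl 0x36, slot 14 ⇒ 0x39007 (P1/RW1/US1/PS0)
  lvl1: tbl 0x39, slot 24 ⇒ 0x3B007 (P1/RW1/US1/PS0)
  lvl2: tbl 0x3B, slot 20 ⇒ 0x3F007 (P1/RW1/US1/PS0)
  ⇒ phys 0x3F548  [3 reads]
#1 VA=0x4C0613275 (r,kernel):
  lvl0: tbl 0x36, slot 19 ⇒ 0x41007 (P1/RW1/US1/PS0)
  lvl1: tbl 0x41, slot 3 ⇒ 0x45007 (P1/RW1/US1/PS0)
  lvl2: tbl 0x45, slot 19 ⇒ 0x49007 (P1/RW1/US1/PS0)
  ⇒ phys 0x49275  [3 reads]
#2 VA=0x48140D104 (r,kernel):
  lvl0: tbl 0x36, slot 18 ⇒ 0x4B007 (P1/RW1/US1/PS0)
  lvl1: tbl 0x4B, slot 10 ⇒ 0x4E007 (P1/RW1/US1/PS0)
  lvl2: tbl 0x4E, slot 13 ⇒ 0x52007 (P1/RW1/US1/PS0)
  ⇒ phys 0x52104  [3 reads]

Access #2 fault: NONE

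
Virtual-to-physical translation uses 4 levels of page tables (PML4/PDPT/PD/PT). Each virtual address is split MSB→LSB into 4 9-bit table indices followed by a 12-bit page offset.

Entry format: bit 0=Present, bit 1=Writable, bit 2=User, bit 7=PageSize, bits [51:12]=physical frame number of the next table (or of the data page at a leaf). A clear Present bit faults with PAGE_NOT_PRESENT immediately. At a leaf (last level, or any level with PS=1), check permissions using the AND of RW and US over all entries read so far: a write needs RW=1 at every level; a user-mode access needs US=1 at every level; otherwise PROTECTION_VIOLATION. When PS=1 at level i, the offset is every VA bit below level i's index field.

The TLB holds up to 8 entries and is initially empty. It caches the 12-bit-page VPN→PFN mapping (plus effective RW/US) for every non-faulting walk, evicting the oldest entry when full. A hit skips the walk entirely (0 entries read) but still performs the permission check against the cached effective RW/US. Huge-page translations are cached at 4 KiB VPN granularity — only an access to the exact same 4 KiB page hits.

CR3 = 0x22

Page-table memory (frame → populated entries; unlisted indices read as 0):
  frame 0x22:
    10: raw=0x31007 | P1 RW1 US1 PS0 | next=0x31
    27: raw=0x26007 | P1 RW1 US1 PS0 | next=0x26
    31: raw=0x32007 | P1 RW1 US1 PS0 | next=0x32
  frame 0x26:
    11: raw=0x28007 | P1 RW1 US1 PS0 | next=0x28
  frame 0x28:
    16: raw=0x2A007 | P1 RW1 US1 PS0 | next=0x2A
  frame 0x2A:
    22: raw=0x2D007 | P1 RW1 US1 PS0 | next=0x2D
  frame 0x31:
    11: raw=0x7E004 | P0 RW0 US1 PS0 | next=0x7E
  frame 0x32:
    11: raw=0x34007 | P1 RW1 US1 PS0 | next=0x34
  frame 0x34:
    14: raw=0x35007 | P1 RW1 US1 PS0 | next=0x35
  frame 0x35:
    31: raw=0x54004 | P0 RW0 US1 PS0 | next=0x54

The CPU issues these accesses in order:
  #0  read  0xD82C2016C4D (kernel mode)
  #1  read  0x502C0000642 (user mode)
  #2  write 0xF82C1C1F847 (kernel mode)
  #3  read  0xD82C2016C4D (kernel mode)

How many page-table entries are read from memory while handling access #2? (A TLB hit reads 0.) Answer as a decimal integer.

Walk each access:
#0 VA=0xD82C2016C4D (r,kernel):
  [0] read 0x22 idx=27: raw=0x26007 flags P=1 W=1 U=1 S=0
  [1] read 0x26 idx=11: raw=0x28007 flags P=1 W=1 U=1 S=0
  [2] read 0x28 idx=16: raw=0x2A007 flags P=1 W=1 U=1 S=0
  [3] read 0x2A idx=22: raw=0x2D007 flags P=1 W=1 U=1 S=0
  ✓ 0x2DC4D  — 4 lookups
#1 VA=0x502C0000642 (r,user):
  [0] read 0x22 idx=10: raw=0x31007 flags P=1 W=1 U=1 S=0
  [1] read 0x31 idx=11: raw=0x7E004 flags P=0 W=0 U=1 S=0
  ⇒ fault: PAGE_NOT_PRESENT  — 2 lookups
#2 VA=0xF82C1C1F847 (w,kernel):
  [0] read 0x22 idx=31: raw=0x32007 flags P=1 W=1 U=1 S=0
  [1] read 0x32 idx=11: raw=0x34007 flags P=1 W=1 U=1 S=0
  [2] read 0x34 idx=14: raw=0x35007 flags P=1 W=1 U=1 S=0
  [3] read 0x35 idx=31: raw=0x54004 flags P=0 W=0 U=1 S=0
  ⇒ fault: PAGE_NOT_PRESENT  — 4 lookups
#3 VA=0xD82C2016C4D (r,kernel):
  TLB hit vpn=0xD82C2016 → PA=0x2DC4D

Entries read for #2: 4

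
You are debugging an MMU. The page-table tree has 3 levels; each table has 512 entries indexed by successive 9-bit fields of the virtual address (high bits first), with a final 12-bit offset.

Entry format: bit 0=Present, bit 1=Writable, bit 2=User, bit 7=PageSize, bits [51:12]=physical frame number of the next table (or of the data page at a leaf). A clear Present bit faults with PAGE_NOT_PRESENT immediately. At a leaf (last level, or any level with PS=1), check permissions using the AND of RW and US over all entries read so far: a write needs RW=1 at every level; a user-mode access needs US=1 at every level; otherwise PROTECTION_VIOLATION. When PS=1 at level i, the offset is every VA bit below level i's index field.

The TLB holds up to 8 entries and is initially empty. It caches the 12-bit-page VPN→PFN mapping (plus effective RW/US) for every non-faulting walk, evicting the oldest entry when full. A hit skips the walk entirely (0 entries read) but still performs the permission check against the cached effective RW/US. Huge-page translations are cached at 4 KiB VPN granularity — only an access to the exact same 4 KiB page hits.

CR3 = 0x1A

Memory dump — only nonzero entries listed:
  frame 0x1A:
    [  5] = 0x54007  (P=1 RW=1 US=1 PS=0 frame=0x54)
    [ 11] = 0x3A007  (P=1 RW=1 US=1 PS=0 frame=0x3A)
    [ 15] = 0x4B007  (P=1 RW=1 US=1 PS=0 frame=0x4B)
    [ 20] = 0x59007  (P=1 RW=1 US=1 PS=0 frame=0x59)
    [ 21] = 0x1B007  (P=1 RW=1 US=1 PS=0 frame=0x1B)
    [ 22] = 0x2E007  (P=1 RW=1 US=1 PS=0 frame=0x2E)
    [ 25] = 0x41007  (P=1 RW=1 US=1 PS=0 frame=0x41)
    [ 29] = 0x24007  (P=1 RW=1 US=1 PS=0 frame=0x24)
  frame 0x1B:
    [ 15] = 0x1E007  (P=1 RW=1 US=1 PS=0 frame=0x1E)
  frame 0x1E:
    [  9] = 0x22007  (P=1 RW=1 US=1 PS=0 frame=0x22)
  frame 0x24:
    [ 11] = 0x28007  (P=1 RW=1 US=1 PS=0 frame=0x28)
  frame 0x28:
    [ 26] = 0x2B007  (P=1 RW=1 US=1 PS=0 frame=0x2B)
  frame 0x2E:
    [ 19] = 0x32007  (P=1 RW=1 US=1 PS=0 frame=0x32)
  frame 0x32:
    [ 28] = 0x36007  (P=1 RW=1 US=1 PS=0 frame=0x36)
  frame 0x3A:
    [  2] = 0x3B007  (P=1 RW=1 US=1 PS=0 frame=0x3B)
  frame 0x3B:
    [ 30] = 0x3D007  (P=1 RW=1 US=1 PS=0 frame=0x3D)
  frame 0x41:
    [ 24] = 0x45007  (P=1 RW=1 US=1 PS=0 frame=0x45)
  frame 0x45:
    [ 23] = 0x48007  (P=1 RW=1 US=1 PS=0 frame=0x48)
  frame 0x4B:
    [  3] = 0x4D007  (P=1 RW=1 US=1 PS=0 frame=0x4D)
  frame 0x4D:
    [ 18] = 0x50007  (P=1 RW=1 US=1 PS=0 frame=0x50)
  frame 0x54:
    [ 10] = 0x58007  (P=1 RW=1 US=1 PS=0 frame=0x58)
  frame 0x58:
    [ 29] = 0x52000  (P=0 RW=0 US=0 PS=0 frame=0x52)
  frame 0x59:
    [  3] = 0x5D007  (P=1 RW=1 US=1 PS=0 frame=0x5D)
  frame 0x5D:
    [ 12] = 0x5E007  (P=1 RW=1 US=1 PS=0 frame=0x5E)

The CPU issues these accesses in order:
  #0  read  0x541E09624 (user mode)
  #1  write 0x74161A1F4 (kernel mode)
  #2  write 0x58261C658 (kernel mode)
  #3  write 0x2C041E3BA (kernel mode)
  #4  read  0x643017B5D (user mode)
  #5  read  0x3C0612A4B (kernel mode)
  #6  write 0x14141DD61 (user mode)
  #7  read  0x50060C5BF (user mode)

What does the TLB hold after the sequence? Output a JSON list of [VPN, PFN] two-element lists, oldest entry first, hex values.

Per-access translation:
#0 VA=0x541E09624 (r,user):
  [0] read 0x1A idx=21: raw=0x1B007 flags P=1 W=1 U=1 S=0
  [1] read 0x1B idx=15: raw=0x1E007 flags P=1 W=1 U=1 S=0
  [2] read 0x1E idx=9: raw=0x22007 flags P=1 W=1 U=1 S=0
  ✓ 0x22624  — 3 lookups
#1 VA=0x74161A1F4 (w,kernel):
  [0] read 0x1A idx=29: raw=0x24007 flags P=1 W=1 U=1 S=0
  [1] read 0x24 idx=11: raw=0x28007 flags P=1 W=1 U=1 S=0
  [2] read 0x28 idx=26: raw=0x2B007 flags P=1 W=1 U=1 S=0
  ✓ 0x2B1F4  — 3 lookups
#2 VA=0x58261C658 (w,kernel):
  [0] read 0x1A idx=22: raw=0x2E007 flags P=1 W=1 U=1 S=0
  [1] read 0x2E idx=19: raw=0x32007 flags P=1 W=1 U=1 S=0
  [2] read 0x32 idx=28: raw=0x36007 flags P=1 W=1 U=1 S=0
  ✓ 0x36658  — 3 lookups
#3 VA=0x2C041E3BA (w,kernel):
  [0] read 0x1A idx=11: raw=0x3A007 flags P=1 W=1 U=1 S=0
  [1] read 0x3A idx=2: raw=0x3B007 flags P=1 W=1 U=1 S=0
  [2] read 0x3B idx=30: raw=0x3D007 flags P=1 W=1 U=1 S=0
  ✓ 0x3D3BA  — 3 lookups
#4 VA=0x643017B5D (r,user):
  [0] read 0x1A idx=25: raw=0x41007 flags P=1 W=1 U=1 S=0
  [1] read 0x41 idx=24: raw=0x45007 flags P=1 W=1 U=1 S=0
  [2] read 0x45 idx=23: raw=0x48007 flags P=1 W=1 U=1 S=0
  ✓ 0x48B5D  — 3 lookups
#5 VA=0x3C0612A4B (r,kernel):
  [0] read 0x1A idx=15: raw=0x4B007 flags P=1 W=1 U=1 S=0
  [1] read 0x4B idx=3: raw=0x4D007 flags P=1 W=1 U=1 S=0
  [2] read 0x4D idx=18: raw=0x50007 flags P=1 W=1 U=1 S=0
  ✓ 0x50A4B  — 3 lookups
#6 VA=0x14141DD61 (w,user):
  [0] read 0x1A idx=5: raw=0x54007 flags P=1 W=1 U=1 S=0
  [1] read 0x54 idx=10: raw=0x58007 flags P=1 W=1 U=1 S=0
  [2] read 0x58 idx=29: raw=0x52000 flags P=0 W=0 U=0 S=0
  ✗ PAGE_NOT_PRESENT  [3 reads]
#7 VA=0x50060C5BF (r,user):
  [0] read 0x1A idx=20: raw=0x59007 flags P=1 W=1 U=1 S=0
  [1] read 0x59 idx=3: raw=0x5D007 flags P=1 W=1 U=1 S=0
  [2] read 0x5D idx=12: raw=0x5E007 flags P=1 W=1 U=1 S=0
  ✓ 0x5E5BF  — 3 lookups

TLB: [["0x541E09", "0x22"], ["0x74161A", "0x2B"], ["0x58261C", "0x36"], ["0x2C041E", "0x3D"], ["0x643017", "0x48"], ["0x3C0612", "0x50"], ["0x50060C", "0x5E"]]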